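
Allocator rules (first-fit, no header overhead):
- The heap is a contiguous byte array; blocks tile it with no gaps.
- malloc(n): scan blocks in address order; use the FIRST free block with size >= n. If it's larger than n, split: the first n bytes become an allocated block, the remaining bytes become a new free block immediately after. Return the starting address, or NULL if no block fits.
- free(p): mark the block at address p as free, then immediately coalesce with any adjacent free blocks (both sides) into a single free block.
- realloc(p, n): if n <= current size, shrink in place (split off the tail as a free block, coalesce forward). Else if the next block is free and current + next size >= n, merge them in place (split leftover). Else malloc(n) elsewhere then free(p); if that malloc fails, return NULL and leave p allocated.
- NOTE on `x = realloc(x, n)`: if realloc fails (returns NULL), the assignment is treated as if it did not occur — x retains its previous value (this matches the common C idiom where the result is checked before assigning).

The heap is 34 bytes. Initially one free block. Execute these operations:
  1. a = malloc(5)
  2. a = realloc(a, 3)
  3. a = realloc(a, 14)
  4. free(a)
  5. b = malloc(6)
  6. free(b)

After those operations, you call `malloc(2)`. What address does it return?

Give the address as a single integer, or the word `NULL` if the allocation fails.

Answer: 0

Derivation:
Op 1: a = malloc(5) -> a = 0; heap: [0-4 ALLOC][5-33 FREE]
Op 2: a = realloc(a, 3) -> a = 0; heap: [0-2 ALLOC][3-33 FREE]
Op 3: a = realloc(a, 14) -> a = 0; heap: [0-13 ALLOC][14-33 FREE]
Op 4: free(a) -> (freed a); heap: [0-33 FREE]
Op 5: b = malloc(6) -> b = 0; heap: [0-5 ALLOC][6-33 FREE]
Op 6: free(b) -> (freed b); heap: [0-33 FREE]
malloc(2): first-fit scan over [0-33 FREE] -> 0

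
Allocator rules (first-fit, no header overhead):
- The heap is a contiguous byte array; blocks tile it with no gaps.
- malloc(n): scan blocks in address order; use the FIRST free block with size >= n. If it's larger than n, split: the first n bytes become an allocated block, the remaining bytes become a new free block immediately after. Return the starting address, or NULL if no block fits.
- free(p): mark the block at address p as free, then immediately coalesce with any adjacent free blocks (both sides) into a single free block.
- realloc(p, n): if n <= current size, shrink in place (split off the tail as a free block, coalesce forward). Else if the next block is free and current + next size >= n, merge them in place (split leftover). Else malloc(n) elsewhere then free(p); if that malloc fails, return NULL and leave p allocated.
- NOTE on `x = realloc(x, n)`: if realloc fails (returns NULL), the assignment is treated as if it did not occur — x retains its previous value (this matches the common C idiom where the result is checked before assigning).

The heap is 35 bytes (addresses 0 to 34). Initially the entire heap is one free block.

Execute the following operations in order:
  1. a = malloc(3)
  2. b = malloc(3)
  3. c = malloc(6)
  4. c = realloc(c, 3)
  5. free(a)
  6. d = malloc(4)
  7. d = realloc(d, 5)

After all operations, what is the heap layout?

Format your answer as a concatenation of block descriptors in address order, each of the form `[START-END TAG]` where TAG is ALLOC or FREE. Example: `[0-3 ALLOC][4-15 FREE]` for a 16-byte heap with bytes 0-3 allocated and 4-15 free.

Answer: [0-2 FREE][3-5 ALLOC][6-8 ALLOC][9-13 ALLOC][14-34 FREE]

Derivation:
Op 1: a = malloc(3) -> a = 0; heap: [0-2 ALLOC][3-34 FREE]
Op 2: b = malloc(3) -> b = 3; heap: [0-2 ALLOC][3-5 ALLOC][6-34 FREE]
Op 3: c = malloc(6) -> c = 6; heap: [0-2 ALLOC][3-5 ALLOC][6-11 ALLOC][12-34 FREE]
Op 4: c = realloc(c, 3) -> c = 6; heap: [0-2 ALLOC][3-5 ALLOC][6-8 ALLOC][9-34 FREE]
Op 5: free(a) -> (freed a); heap: [0-2 FREE][3-5 ALLOC][6-8 ALLOC][9-34 FREE]
Op 6: d = malloc(4) -> d = 9; heap: [0-2 FREE][3-5 ALLOC][6-8 ALLOC][9-12 ALLOC][13-34 FREE]
Op 7: d = realloc(d, 5) -> d = 9; heap: [0-2 FREE][3-5 ALLOC][6-8 ALLOC][9-13 ALLOC][14-34 FREE]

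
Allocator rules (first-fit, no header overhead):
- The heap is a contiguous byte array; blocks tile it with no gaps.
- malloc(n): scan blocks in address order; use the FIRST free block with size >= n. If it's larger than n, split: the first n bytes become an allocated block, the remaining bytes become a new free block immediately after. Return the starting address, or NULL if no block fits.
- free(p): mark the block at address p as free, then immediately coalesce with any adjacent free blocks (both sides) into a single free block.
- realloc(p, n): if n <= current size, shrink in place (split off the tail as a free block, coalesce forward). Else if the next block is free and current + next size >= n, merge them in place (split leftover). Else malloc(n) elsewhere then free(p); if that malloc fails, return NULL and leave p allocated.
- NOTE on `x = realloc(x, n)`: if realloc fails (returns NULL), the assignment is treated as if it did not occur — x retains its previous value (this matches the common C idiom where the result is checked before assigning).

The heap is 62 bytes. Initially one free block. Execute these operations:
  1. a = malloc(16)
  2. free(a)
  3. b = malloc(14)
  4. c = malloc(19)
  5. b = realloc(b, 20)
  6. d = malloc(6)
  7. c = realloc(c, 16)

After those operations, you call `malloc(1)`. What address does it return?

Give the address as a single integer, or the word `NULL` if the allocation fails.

Op 1: a = malloc(16) -> a = 0; heap: [0-15 ALLOC][16-61 FREE]
Op 2: free(a) -> (freed a); heap: [0-61 FREE]
Op 3: b = malloc(14) -> b = 0; heap: [0-13 ALLOC][14-61 FREE]
Op 4: c = malloc(19) -> c = 14; heap: [0-13 ALLOC][14-32 ALLOC][33-61 FREE]
Op 5: b = realloc(b, 20) -> b = 33; heap: [0-13 FREE][14-32 ALLOC][33-52 ALLOC][53-61 FREE]
Op 6: d = malloc(6) -> d = 0; heap: [0-5 ALLOC][6-13 FREE][14-32 ALLOC][33-52 ALLOC][53-61 FREE]
Op 7: c = realloc(c, 16) -> c = 14; heap: [0-5 ALLOC][6-13 FREE][14-29 ALLOC][30-32 FREE][33-52 ALLOC][53-61 FREE]
malloc(1): first-fit scan over [0-5 ALLOC][6-13 FREE][14-29 ALLOC][30-32 FREE][33-52 ALLOC][53-61 FREE] -> 6

Answer: 6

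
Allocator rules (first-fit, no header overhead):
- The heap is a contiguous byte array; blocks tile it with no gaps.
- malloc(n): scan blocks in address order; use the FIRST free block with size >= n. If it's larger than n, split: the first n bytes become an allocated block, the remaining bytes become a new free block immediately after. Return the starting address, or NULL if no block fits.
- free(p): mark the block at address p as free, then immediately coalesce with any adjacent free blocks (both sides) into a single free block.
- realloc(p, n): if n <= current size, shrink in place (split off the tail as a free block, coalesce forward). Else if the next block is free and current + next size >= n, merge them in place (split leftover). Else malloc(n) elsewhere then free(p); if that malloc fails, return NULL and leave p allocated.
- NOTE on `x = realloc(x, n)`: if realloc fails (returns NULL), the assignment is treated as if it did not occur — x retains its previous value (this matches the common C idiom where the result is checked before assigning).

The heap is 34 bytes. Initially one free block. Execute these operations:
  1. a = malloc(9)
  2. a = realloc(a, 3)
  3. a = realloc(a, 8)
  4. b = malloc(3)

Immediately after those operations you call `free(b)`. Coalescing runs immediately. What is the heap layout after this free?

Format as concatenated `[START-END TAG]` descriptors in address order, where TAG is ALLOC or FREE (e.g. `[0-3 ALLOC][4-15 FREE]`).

Op 1: a = malloc(9) -> a = 0; heap: [0-8 ALLOC][9-33 FREE]
Op 2: a = realloc(a, 3) -> a = 0; heap: [0-2 ALLOC][3-33 FREE]
Op 3: a = realloc(a, 8) -> a = 0; heap: [0-7 ALLOC][8-33 FREE]
Op 4: b = malloc(3) -> b = 8; heap: [0-7 ALLOC][8-10 ALLOC][11-33 FREE]
free(b): b = 8 -> block [8-10 ALLOC]; mark free, coalesce with adjacent free neighbors -> [0-7 ALLOC][8-33 FREE]

Answer: [0-7 ALLOC][8-33 FREE]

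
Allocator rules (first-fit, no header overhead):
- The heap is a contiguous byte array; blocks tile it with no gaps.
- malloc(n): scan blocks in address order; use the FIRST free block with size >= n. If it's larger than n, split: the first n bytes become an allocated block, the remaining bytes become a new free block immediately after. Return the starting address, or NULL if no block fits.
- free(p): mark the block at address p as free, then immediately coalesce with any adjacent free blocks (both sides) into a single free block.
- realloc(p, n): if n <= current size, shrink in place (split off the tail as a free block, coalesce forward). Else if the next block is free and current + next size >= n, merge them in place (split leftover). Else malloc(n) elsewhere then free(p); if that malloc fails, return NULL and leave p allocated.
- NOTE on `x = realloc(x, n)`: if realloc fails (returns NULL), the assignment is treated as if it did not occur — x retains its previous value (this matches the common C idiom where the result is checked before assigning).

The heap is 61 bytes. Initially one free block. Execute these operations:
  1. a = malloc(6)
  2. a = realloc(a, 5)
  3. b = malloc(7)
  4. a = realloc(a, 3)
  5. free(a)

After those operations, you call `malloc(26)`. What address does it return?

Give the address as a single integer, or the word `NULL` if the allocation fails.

Answer: 12

Derivation:
Op 1: a = malloc(6) -> a = 0; heap: [0-5 ALLOC][6-60 FREE]
Op 2: a = realloc(a, 5) -> a = 0; heap: [0-4 ALLOC][5-60 FREE]
Op 3: b = malloc(7) -> b = 5; heap: [0-4 ALLOC][5-11 ALLOC][12-60 FREE]
Op 4: a = realloc(a, 3) -> a = 0; heap: [0-2 ALLOC][3-4 FREE][5-11 ALLOC][12-60 FREE]
Op 5: free(a) -> (freed a); heap: [0-4 FREE][5-11 ALLOC][12-60 FREE]
malloc(26): first-fit scan over [0-4 FREE][5-11 ALLOC][12-60 FREE] -> 12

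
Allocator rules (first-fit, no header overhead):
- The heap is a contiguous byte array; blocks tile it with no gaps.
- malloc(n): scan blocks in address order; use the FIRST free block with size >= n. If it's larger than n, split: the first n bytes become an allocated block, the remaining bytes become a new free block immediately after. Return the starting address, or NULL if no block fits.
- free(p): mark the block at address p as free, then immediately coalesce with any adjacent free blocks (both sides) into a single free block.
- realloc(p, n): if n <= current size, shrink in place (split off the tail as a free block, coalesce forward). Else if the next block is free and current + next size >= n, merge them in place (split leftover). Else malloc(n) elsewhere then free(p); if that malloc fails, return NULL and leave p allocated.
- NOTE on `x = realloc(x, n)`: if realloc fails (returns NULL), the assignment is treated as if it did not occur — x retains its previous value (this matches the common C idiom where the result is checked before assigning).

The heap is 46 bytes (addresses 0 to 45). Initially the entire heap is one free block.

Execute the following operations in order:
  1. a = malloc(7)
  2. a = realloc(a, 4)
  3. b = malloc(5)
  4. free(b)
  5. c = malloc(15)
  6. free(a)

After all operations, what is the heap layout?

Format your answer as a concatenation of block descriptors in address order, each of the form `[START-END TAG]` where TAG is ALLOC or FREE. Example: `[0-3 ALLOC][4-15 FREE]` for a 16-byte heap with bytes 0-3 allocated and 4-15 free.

Answer: [0-3 FREE][4-18 ALLOC][19-45 FREE]

Derivation:
Op 1: a = malloc(7) -> a = 0; heap: [0-6 ALLOC][7-45 FREE]
Op 2: a = realloc(a, 4) -> a = 0; heap: [0-3 ALLOC][4-45 FREE]
Op 3: b = malloc(5) -> b = 4; heap: [0-3 ALLOC][4-8 ALLOC][9-45 FREE]
Op 4: free(b) -> (freed b); heap: [0-3 ALLOC][4-45 FREE]
Op 5: c = malloc(15) -> c = 4; heap: [0-3 ALLOC][4-18 ALLOC][19-45 FREE]
Op 6: free(a) -> (freed a); heap: [0-3 FREE][4-18 ALLOC][19-45 FREE]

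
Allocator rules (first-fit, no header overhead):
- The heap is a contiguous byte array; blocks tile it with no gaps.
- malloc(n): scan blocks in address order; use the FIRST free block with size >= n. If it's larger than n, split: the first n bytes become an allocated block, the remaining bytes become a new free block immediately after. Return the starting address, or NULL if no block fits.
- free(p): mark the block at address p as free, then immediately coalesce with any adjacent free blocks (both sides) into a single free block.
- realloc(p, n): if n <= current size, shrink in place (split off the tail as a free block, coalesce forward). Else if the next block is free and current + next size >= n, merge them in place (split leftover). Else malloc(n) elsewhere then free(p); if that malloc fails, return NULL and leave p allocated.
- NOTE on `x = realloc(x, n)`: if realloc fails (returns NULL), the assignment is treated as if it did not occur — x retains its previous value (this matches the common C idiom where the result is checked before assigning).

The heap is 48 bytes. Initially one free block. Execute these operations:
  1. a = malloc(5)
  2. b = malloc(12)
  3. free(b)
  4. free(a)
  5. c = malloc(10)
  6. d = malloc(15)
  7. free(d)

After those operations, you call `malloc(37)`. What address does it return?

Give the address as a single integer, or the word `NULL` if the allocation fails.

Answer: 10

Derivation:
Op 1: a = malloc(5) -> a = 0; heap: [0-4 ALLOC][5-47 FREE]
Op 2: b = malloc(12) -> b = 5; heap: [0-4 ALLOC][5-16 ALLOC][17-47 FREE]
Op 3: free(b) -> (freed b); heap: [0-4 ALLOC][5-47 FREE]
Op 4: free(a) -> (freed a); heap: [0-47 FREE]
Op 5: c = malloc(10) -> c = 0; heap: [0-9 ALLOC][10-47 FREE]
Op 6: d = malloc(15) -> d = 10; heap: [0-9 ALLOC][10-24 ALLOC][25-47 FREE]
Op 7: free(d) -> (freed d); heap: [0-9 ALLOC][10-47 FREE]
malloc(37): first-fit scan over [0-9 ALLOC][10-47 FREE] -> 10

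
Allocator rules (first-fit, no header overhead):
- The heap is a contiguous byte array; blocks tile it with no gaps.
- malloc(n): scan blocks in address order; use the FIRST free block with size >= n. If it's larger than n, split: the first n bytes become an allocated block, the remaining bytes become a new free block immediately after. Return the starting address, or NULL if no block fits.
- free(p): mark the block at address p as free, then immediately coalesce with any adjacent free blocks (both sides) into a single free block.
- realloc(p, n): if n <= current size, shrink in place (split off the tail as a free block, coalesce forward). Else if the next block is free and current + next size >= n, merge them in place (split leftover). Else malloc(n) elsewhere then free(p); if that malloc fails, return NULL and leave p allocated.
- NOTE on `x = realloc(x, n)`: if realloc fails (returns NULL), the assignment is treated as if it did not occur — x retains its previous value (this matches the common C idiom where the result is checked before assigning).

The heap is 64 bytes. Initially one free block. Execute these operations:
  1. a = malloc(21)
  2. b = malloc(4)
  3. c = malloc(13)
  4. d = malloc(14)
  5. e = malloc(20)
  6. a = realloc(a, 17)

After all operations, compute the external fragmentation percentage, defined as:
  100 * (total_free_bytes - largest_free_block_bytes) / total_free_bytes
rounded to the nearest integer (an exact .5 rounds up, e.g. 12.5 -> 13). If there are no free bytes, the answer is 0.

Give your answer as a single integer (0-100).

Op 1: a = malloc(21) -> a = 0; heap: [0-20 ALLOC][21-63 FREE]
Op 2: b = malloc(4) -> b = 21; heap: [0-20 ALLOC][21-24 ALLOC][25-63 FREE]
Op 3: c = malloc(13) -> c = 25; heap: [0-20 ALLOC][21-24 ALLOC][25-37 ALLOC][38-63 FREE]
Op 4: d = malloc(14) -> d = 38; heap: [0-20 ALLOC][21-24 ALLOC][25-37 ALLOC][38-51 ALLOC][52-63 FREE]
Op 5: e = malloc(20) -> e = NULL; heap: [0-20 ALLOC][21-24 ALLOC][25-37 ALLOC][38-51 ALLOC][52-63 FREE]
Op 6: a = realloc(a, 17) -> a = 0; heap: [0-16 ALLOC][17-20 FREE][21-24 ALLOC][25-37 ALLOC][38-51 ALLOC][52-63 FREE]
Free blocks: [4 12] total_free=16 largest=12 -> 100*(16-12)/16 = 400/16 = 25

Answer: 25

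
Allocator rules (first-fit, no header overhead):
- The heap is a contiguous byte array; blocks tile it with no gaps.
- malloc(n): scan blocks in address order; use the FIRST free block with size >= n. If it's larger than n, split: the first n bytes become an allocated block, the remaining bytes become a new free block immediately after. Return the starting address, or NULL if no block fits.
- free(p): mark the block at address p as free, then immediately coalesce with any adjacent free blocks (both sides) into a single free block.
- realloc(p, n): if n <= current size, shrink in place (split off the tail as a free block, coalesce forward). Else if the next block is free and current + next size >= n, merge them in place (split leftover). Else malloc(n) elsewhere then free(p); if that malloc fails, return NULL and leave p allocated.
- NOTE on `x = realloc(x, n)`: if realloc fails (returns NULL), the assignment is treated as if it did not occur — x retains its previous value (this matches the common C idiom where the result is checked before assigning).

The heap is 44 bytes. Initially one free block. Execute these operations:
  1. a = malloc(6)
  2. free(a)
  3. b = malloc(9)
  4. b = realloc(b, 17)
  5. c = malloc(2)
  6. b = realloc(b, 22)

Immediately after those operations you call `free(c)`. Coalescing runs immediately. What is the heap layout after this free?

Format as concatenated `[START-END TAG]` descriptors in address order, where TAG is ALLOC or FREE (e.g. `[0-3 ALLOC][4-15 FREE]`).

Op 1: a = malloc(6) -> a = 0; heap: [0-5 ALLOC][6-43 FREE]
Op 2: free(a) -> (freed a); heap: [0-43 FREE]
Op 3: b = malloc(9) -> b = 0; heap: [0-8 ALLOC][9-43 FREE]
Op 4: b = realloc(b, 17) -> b = 0; heap: [0-16 ALLOC][17-43 FREE]
Op 5: c = malloc(2) -> c = 17; heap: [0-16 ALLOC][17-18 ALLOC][19-43 FREE]
Op 6: b = realloc(b, 22) -> b = 19; heap: [0-16 FREE][17-18 ALLOC][19-40 ALLOC][41-43 FREE]
free(c): c = 17 -> block [17-18 ALLOC]; mark free, coalesce with adjacent free neighbors -> [0-18 FREE][19-40 ALLOC][41-43 FREE]

Answer: [0-18 FREE][19-40 ALLOC][41-43 FREE]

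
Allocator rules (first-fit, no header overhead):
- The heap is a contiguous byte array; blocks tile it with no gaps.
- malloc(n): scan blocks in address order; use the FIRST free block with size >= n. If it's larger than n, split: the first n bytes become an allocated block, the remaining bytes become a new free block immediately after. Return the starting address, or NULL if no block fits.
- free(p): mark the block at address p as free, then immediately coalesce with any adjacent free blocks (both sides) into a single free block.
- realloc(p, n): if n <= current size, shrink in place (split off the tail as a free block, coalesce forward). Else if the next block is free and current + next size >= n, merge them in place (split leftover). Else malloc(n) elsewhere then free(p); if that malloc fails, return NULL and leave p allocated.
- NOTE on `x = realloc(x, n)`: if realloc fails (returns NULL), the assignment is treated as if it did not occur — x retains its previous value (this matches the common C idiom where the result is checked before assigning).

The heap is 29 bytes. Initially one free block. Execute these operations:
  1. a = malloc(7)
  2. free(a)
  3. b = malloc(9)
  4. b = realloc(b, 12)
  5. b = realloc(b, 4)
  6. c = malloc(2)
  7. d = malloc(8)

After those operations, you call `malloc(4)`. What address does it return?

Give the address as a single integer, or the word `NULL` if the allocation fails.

Answer: 14

Derivation:
Op 1: a = malloc(7) -> a = 0; heap: [0-6 ALLOC][7-28 FREE]
Op 2: free(a) -> (freed a); heap: [0-28 FREE]
Op 3: b = malloc(9) -> b = 0; heap: [0-8 ALLOC][9-28 FREE]
Op 4: b = realloc(b, 12) -> b = 0; heap: [0-11 ALLOC][12-28 FREE]
Op 5: b = realloc(b, 4) -> b = 0; heap: [0-3 ALLOC][4-28 FREE]
Op 6: c = malloc(2) -> c = 4; heap: [0-3 ALLOC][4-5 ALLOC][6-28 FREE]
Op 7: d = malloc(8) -> d = 6; heap: [0-3 ALLOC][4-5 ALLOC][6-13 ALLOC][14-28 FREE]
malloc(4): first-fit scan over [0-3 ALLOC][4-5 ALLOC][6-13 ALLOC][14-28 FREE] -> 14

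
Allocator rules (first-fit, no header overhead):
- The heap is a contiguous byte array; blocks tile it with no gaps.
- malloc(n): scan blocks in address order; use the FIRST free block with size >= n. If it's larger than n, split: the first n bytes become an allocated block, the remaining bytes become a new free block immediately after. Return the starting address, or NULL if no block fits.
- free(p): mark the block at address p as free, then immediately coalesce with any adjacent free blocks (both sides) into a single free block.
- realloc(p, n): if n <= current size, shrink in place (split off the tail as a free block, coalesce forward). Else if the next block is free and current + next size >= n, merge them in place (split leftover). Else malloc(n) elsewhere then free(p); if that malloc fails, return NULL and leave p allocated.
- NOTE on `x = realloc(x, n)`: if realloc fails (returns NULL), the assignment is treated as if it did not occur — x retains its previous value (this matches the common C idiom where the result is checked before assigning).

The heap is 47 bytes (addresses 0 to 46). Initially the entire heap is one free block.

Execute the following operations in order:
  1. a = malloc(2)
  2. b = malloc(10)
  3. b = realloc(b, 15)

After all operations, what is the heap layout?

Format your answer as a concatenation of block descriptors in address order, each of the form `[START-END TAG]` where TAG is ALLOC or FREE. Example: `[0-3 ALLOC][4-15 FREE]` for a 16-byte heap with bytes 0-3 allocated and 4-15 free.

Op 1: a = malloc(2) -> a = 0; heap: [0-1 ALLOC][2-46 FREE]
Op 2: b = malloc(10) -> b = 2; heap: [0-1 ALLOC][2-11 ALLOC][12-46 FREE]
Op 3: b = realloc(b, 15) -> b = 2; heap: [0-1 ALLOC][2-16 ALLOC][17-46 FREE]

Answer: [0-1 ALLOC][2-16 ALLOC][17-46 FREE]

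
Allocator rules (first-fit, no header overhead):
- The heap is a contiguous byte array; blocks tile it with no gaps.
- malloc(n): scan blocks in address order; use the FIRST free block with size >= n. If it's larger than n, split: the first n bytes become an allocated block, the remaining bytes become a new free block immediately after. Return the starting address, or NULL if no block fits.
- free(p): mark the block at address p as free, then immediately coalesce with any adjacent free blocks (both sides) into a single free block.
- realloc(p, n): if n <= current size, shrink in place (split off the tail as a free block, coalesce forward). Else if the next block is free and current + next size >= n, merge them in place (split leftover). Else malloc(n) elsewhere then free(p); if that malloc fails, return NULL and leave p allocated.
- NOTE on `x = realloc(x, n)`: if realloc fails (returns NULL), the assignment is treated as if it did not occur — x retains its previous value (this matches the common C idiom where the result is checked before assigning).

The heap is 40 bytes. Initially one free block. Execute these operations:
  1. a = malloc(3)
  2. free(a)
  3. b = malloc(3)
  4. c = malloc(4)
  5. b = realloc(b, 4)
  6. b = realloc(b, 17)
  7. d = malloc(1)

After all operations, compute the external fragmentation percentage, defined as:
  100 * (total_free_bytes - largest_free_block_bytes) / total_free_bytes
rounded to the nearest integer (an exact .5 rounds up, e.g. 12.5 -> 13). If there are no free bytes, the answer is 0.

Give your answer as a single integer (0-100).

Answer: 11

Derivation:
Op 1: a = malloc(3) -> a = 0; heap: [0-2 ALLOC][3-39 FREE]
Op 2: free(a) -> (freed a); heap: [0-39 FREE]
Op 3: b = malloc(3) -> b = 0; heap: [0-2 ALLOC][3-39 FREE]
Op 4: c = malloc(4) -> c = 3; heap: [0-2 ALLOC][3-6 ALLOC][7-39 FREE]
Op 5: b = realloc(b, 4) -> b = 7; heap: [0-2 FREE][3-6 ALLOC][7-10 ALLOC][11-39 FREE]
Op 6: b = realloc(b, 17) -> b = 7; heap: [0-2 FREE][3-6 ALLOC][7-23 ALLOC][24-39 FREE]
Op 7: d = malloc(1) -> d = 0; heap: [0-0 ALLOC][1-2 FREE][3-6 ALLOC][7-23 ALLOC][24-39 FREE]
Free blocks: [2 16] total_free=18 largest=16 -> 100*(18-16)/18 = 200/18 ≈ 11.111 -> rounds to 11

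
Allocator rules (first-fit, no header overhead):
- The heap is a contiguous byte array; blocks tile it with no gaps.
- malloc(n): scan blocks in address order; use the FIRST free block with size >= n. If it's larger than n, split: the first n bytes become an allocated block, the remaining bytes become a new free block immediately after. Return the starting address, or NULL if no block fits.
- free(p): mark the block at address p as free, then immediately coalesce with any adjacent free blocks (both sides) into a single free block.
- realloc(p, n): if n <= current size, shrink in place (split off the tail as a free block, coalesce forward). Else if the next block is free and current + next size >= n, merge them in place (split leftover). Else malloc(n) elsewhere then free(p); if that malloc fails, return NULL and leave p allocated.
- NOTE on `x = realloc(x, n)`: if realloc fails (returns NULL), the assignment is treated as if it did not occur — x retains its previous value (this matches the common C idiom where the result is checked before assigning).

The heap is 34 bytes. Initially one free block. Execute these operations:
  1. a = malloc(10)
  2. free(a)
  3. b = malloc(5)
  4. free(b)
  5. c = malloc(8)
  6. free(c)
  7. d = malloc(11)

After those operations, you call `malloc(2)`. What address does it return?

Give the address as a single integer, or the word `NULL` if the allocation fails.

Answer: 11

Derivation:
Op 1: a = malloc(10) -> a = 0; heap: [0-9 ALLOC][10-33 FREE]
Op 2: free(a) -> (freed a); heap: [0-33 FREE]
Op 3: b = malloc(5) -> b = 0; heap: [0-4 ALLOC][5-33 FREE]
Op 4: free(b) -> (freed b); heap: [0-33 FREE]
Op 5: c = malloc(8) -> c = 0; heap: [0-7 ALLOC][8-33 FREE]
Op 6: free(c) -> (freed c); heap: [0-33 FREE]
Op 7: d = malloc(11) -> d = 0; heap: [0-10 ALLOC][11-33 FREE]
malloc(2): first-fit scan over [0-10 ALLOC][11-33 FREE] -> 11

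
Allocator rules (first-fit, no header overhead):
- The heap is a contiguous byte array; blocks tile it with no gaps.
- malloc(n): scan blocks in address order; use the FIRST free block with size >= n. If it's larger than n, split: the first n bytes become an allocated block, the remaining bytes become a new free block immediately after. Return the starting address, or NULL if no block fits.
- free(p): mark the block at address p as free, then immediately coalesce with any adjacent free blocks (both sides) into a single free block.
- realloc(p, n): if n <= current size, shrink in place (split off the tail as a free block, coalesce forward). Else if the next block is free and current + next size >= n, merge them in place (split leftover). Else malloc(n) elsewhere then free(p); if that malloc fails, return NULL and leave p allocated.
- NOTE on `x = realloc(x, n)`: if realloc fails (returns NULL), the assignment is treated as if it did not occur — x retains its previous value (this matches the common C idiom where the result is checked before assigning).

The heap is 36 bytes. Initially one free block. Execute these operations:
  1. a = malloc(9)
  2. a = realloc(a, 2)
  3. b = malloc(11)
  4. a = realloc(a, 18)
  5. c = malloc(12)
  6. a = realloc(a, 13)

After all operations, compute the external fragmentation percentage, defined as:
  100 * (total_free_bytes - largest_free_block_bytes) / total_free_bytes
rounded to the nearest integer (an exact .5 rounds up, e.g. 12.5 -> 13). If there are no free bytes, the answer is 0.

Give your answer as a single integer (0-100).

Op 1: a = malloc(9) -> a = 0; heap: [0-8 ALLOC][9-35 FREE]
Op 2: a = realloc(a, 2) -> a = 0; heap: [0-1 ALLOC][2-35 FREE]
Op 3: b = malloc(11) -> b = 2; heap: [0-1 ALLOC][2-12 ALLOC][13-35 FREE]
Op 4: a = realloc(a, 18) -> a = 13; heap: [0-1 FREE][2-12 ALLOC][13-30 ALLOC][31-35 FREE]
Op 5: c = malloc(12) -> c = NULL; heap: [0-1 FREE][2-12 ALLOC][13-30 ALLOC][31-35 FREE]
Op 6: a = realloc(a, 13) -> a = 13; heap: [0-1 FREE][2-12 ALLOC][13-25 ALLOC][26-35 FREE]
Free blocks: [2 10] total_free=12 largest=10 -> 100*(12-10)/12 = 200/12 ≈ 16.667 -> rounds to 17

Answer: 17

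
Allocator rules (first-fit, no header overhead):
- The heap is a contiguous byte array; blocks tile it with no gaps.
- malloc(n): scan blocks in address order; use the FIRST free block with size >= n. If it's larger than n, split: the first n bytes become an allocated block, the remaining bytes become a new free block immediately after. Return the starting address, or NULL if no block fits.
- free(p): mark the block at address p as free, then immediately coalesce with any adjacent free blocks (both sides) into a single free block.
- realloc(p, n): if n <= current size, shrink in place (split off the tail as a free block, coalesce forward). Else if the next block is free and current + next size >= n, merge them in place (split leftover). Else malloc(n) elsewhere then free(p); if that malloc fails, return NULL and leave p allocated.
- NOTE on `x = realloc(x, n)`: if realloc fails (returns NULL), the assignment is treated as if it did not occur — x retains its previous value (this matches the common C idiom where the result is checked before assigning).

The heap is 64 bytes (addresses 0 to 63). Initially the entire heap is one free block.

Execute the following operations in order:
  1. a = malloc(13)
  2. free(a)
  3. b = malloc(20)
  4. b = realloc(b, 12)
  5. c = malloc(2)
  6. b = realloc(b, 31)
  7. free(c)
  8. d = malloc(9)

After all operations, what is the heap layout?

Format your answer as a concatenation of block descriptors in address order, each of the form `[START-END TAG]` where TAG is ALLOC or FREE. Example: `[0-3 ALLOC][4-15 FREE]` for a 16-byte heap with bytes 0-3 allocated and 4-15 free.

Answer: [0-8 ALLOC][9-13 FREE][14-44 ALLOC][45-63 FREE]

Derivation:
Op 1: a = malloc(13) -> a = 0; heap: [0-12 ALLOC][13-63 FREE]
Op 2: free(a) -> (freed a); heap: [0-63 FREE]
Op 3: b = malloc(20) -> b = 0; heap: [0-19 ALLOC][20-63 FREE]
Op 4: b = realloc(b, 12) -> b = 0; heap: [0-11 ALLOC][12-63 FREE]
Op 5: c = malloc(2) -> c = 12; heap: [0-11 ALLOC][12-13 ALLOC][14-63 FREE]
Op 6: b = realloc(b, 31) -> b = 14; heap: [0-11 FREE][12-13 ALLOC][14-44 ALLOC][45-63 FREE]
Op 7: free(c) -> (freed c); heap: [0-13 FREE][14-44 ALLOC][45-63 FREE]
Op 8: d = malloc(9) -> d = 0; heap: [0-8 ALLOC][9-13 FREE][14-44 ALLOC][45-63 FREE]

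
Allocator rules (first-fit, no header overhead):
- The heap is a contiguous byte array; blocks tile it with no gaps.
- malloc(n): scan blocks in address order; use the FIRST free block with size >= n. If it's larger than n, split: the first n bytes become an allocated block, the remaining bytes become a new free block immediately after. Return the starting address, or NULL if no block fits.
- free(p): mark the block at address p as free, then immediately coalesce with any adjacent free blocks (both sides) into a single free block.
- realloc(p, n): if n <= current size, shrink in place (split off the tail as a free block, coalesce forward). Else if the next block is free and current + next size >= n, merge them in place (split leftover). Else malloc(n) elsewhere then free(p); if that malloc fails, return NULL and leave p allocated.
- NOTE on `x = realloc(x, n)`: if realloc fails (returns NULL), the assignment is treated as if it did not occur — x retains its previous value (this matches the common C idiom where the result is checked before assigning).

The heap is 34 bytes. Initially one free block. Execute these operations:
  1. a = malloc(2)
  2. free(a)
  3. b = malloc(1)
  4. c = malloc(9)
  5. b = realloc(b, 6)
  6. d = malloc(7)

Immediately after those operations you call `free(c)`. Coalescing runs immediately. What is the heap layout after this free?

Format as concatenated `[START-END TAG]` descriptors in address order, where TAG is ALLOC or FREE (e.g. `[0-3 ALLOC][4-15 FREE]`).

Op 1: a = malloc(2) -> a = 0; heap: [0-1 ALLOC][2-33 FREE]
Op 2: free(a) -> (freed a); heap: [0-33 FREE]
Op 3: b = malloc(1) -> b = 0; heap: [0-0 ALLOC][1-33 FREE]
Op 4: c = malloc(9) -> c = 1; heap: [0-0 ALLOC][1-9 ALLOC][10-33 FREE]
Op 5: b = realloc(b, 6) -> b = 10; heap: [0-0 FREE][1-9 ALLOC][10-15 ALLOC][16-33 FREE]
Op 6: d = malloc(7) -> d = 16; heap: [0-0 FREE][1-9 ALLOC][10-15 ALLOC][16-22 ALLOC][23-33 FREE]
free(c): c = 1 -> block [1-9 ALLOC]; mark free, coalesce with adjacent free neighbors -> [0-9 FREE][10-15 ALLOC][16-22 ALLOC][23-33 FREE]

Answer: [0-9 FREE][10-15 ALLOC][16-22 ALLOC][23-33 FREE]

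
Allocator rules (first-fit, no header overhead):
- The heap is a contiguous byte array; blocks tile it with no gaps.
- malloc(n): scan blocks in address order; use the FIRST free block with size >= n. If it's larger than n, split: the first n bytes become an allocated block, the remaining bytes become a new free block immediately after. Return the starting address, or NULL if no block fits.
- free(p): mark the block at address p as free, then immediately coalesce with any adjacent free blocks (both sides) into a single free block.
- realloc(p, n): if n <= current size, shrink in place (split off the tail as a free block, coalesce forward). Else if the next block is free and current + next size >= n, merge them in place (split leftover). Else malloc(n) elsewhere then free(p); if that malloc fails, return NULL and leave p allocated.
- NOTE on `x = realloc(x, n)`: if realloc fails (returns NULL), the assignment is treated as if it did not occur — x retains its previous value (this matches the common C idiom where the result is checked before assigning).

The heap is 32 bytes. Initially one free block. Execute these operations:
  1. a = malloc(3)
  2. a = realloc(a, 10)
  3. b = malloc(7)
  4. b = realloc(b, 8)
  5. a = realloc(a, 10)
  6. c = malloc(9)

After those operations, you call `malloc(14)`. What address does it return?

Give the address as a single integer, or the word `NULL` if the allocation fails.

Answer: NULL

Derivation:
Op 1: a = malloc(3) -> a = 0; heap: [0-2 ALLOC][3-31 FREE]
Op 2: a = realloc(a, 10) -> a = 0; heap: [0-9 ALLOC][10-31 FREE]
Op 3: b = malloc(7) -> b = 10; heap: [0-9 ALLOC][10-16 ALLOC][17-31 FREE]
Op 4: b = realloc(b, 8) -> b = 10; heap: [0-9 ALLOC][10-17 ALLOC][18-31 FREE]
Op 5: a = realloc(a, 10) -> a = 0; heap: [0-9 ALLOC][10-17 ALLOC][18-31 FREE]
Op 6: c = malloc(9) -> c = 18; heap: [0-9 ALLOC][10-17 ALLOC][18-26 ALLOC][27-31 FREE]
malloc(14): first-fit scan over [0-9 ALLOC][10-17 ALLOC][18-26 ALLOC][27-31 FREE] -> NULL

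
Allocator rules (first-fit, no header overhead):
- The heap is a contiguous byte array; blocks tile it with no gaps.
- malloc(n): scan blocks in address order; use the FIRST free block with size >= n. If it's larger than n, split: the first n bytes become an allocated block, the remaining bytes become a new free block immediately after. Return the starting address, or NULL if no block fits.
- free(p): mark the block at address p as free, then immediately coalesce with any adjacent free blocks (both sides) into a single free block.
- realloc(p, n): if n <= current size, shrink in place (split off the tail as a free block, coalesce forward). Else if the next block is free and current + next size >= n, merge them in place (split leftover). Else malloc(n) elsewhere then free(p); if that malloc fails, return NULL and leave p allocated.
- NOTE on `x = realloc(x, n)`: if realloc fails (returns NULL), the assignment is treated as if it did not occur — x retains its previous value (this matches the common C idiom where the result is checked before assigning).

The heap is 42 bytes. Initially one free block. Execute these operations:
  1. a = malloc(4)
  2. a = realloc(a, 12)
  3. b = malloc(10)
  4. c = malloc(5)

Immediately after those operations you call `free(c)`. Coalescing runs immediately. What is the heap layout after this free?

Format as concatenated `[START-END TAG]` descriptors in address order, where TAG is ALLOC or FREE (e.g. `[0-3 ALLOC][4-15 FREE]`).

Op 1: a = malloc(4) -> a = 0; heap: [0-3 ALLOC][4-41 FREE]
Op 2: a = realloc(a, 12) -> a = 0; heap: [0-11 ALLOC][12-41 FREE]
Op 3: b = malloc(10) -> b = 12; heap: [0-11 ALLOC][12-21 ALLOC][22-41 FREE]
Op 4: c = malloc(5) -> c = 22; heap: [0-11 ALLOC][12-21 ALLOC][22-26 ALLOC][27-41 FREE]
free(c): c = 22 -> block [22-26 ALLOC]; mark free, coalesce with adjacent free neighbors -> [0-11 ALLOC][12-21 ALLOC][22-41 FREE]

Answer: [0-11 ALLOC][12-21 ALLOC][22-41 FREE]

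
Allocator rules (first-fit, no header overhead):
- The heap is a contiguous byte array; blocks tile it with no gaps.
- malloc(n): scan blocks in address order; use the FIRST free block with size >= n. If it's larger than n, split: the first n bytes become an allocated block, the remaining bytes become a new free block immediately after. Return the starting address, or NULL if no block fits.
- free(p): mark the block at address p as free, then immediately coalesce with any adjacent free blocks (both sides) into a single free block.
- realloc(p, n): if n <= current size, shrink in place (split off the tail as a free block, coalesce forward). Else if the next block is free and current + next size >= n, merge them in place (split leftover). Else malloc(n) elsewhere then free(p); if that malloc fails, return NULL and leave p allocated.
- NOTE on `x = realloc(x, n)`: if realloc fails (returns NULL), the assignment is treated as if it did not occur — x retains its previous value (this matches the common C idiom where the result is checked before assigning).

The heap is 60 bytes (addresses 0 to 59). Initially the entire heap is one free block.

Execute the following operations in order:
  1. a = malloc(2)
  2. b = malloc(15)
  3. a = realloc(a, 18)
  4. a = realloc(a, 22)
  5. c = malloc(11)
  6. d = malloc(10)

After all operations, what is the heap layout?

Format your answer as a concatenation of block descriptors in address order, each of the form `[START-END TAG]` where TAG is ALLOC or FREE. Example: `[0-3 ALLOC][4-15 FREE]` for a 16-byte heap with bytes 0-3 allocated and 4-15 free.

Op 1: a = malloc(2) -> a = 0; heap: [0-1 ALLOC][2-59 FREE]
Op 2: b = malloc(15) -> b = 2; heap: [0-1 ALLOC][2-16 ALLOC][17-59 FREE]
Op 3: a = realloc(a, 18) -> a = 17; heap: [0-1 FREE][2-16 ALLOC][17-34 ALLOC][35-59 FREE]
Op 4: a = realloc(a, 22) -> a = 17; heap: [0-1 FREE][2-16 ALLOC][17-38 ALLOC][39-59 FREE]
Op 5: c = malloc(11) -> c = 39; heap: [0-1 FREE][2-16 ALLOC][17-38 ALLOC][39-49 ALLOC][50-59 FREE]
Op 6: d = malloc(10) -> d = 50; heap: [0-1 FREE][2-16 ALLOC][17-38 ALLOC][39-49 ALLOC][50-59 ALLOC]

Answer: [0-1 FREE][2-16 ALLOC][17-38 ALLOC][39-49 ALLOC][50-59 ALLOC]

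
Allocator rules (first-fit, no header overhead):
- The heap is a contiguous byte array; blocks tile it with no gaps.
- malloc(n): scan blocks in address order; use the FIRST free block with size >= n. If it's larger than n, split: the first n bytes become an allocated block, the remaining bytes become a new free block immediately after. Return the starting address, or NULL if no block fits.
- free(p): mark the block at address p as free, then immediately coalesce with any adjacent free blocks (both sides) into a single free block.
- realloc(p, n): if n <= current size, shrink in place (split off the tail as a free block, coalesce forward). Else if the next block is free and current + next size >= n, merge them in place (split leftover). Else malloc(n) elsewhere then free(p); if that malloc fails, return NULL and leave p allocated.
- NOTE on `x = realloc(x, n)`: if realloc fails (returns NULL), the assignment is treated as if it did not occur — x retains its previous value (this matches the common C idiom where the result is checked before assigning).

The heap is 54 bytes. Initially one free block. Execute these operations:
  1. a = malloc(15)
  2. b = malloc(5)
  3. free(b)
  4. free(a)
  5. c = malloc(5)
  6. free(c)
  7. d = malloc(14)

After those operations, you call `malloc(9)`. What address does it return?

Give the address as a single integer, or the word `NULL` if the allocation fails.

Op 1: a = malloc(15) -> a = 0; heap: [0-14 ALLOC][15-53 FREE]
Op 2: b = malloc(5) -> b = 15; heap: [0-14 ALLOC][15-19 ALLOC][20-53 FREE]
Op 3: free(b) -> (freed b); heap: [0-14 ALLOC][15-53 FREE]
Op 4: free(a) -> (freed a); heap: [0-53 FREE]
Op 5: c = malloc(5) -> c = 0; heap: [0-4 ALLOC][5-53 FREE]
Op 6: free(c) -> (freed c); heap: [0-53 FREE]
Op 7: d = malloc(14) -> d = 0; heap: [0-13 ALLOC][14-53 FREE]
malloc(9): first-fit scan over [0-13 ALLOC][14-53 FREE] -> 14

Answer: 14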